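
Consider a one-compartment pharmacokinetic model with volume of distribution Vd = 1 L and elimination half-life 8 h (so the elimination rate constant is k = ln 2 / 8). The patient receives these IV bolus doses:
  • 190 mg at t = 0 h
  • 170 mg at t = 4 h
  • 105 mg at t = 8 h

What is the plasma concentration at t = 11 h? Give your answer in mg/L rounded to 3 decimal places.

k = ln 2 / 8 = 0.08664 per h
Dose 1 (190 mg at t=0 h): 190·exp(−0.08664·11) = 73.255 mg/L
Dose 2 (170 mg at t=4 h): 170·exp(−0.08664·7) = 92.693 mg/L
Dose 3 (105 mg at t=8 h): 105·exp(−0.08664·3) = 80.966 mg/L
C(11) = 73.255 + 92.693 + 80.966 = 246.914 mg/L

246.914 mg/L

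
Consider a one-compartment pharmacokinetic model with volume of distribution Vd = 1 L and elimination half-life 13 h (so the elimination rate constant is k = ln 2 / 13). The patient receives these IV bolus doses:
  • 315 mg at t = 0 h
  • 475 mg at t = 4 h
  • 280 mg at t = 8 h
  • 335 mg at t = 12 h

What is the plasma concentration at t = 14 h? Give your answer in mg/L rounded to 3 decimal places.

k = ln 2 / 13 = 0.05332 per h
Dose 1 (315 mg at t=0 h): 315·exp(−0.05332·14) = 149.322 mg/L
Dose 2 (475 mg at t=4 h): 475·exp(−0.05332·10) = 278.697 mg/L
Dose 3 (280 mg at t=8 h): 280·exp(−0.05332·6) = 203.339 mg/L
Dose 4 (335 mg at t=12 h): 335·exp(−0.05332·2) = 301.115 mg/L
C(14) = 149.322 + 278.697 + 203.339 + 301.115 = 932.473 mg/L

932.473 mg/L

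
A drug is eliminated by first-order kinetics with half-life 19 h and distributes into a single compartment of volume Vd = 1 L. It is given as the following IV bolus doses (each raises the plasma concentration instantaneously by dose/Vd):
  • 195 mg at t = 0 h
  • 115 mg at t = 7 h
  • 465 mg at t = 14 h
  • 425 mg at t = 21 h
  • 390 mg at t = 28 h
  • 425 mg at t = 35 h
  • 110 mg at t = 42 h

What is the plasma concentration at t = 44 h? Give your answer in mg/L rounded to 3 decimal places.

k = ln 2 / 19 = 0.03648 per h
Dose 1 (195 mg at t=0 h): 195·exp(−0.03648·44) = 39.166 mg/L
Dose 2 (115 mg at t=7 h): 115·exp(−0.03648·37) = 29.818 mg/L
Dose 3 (465 mg at t=14 h): 465·exp(−0.03648·30) = 155.648 mg/L
Dose 4 (425 mg at t=21 h): 425·exp(−0.03648·23) = 183.647 mg/L
Dose 5 (390 mg at t=28 h): 390·exp(−0.03648·16) = 217.553 mg/L
Dose 6 (425 mg at t=35 h): 425·exp(−0.03648·9) = 306.052 mg/L
Dose 7 (110 mg at t=42 h): 110·exp(−0.03648·2) = 102.260 mg/L
C(44) = 39.166 + 29.818 + 155.648 + 183.647 + 217.553 + 306.052 + 102.260 = 1034.145 mg/L

1034.145 mg/L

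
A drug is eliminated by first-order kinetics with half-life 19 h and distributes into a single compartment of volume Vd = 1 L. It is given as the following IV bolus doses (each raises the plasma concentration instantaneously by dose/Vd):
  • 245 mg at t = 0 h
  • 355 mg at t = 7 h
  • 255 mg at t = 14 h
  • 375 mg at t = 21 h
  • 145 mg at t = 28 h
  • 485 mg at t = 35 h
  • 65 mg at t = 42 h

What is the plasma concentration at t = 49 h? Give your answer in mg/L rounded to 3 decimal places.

k = ln 2 / 19 = 0.03648 per h
Dose 1 (245 mg at t=0 h): 245·exp(−0.03648·49) = 41.004 mg/L
Dose 2 (355 mg at t=7 h): 355·exp(−0.03648·42) = 76.700 mg/L
Dose 3 (255 mg at t=14 h): 255·exp(−0.03648·35) = 71.123 mg/L
Dose 4 (375 mg at t=21 h): 375·exp(−0.03648·28) = 135.023 mg/L
Dose 5 (145 mg at t=28 h): 145·exp(−0.03648·21) = 67.399 mg/L
Dose 6 (485 mg at t=35 h): 485·exp(−0.03648·14) = 291.025 mg/L
Dose 7 (65 mg at t=42 h): 65·exp(−0.03648·7) = 50.351 mg/L
C(49) = 41.004 + 76.700 + 71.123 + 135.023 + 67.399 + 291.025 + 50.351 = 732.624 mg/L

732.624 mg/L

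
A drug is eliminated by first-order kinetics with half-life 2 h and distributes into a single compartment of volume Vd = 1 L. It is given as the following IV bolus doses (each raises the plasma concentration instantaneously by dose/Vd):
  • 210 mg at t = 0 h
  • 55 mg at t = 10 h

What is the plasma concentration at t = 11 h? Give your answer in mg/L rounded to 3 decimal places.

k = ln 2 / 2 = 0.34657 per h
Dose 1 (210 mg at t=0 h): 210·exp(−0.34657·11) = 4.640 mg/L
Dose 2 (55 mg at t=10 h): 55·exp(−0.34657·1) = 38.891 mg/L
C(11) = 4.640 + 38.891 = 43.531 mg/L

43.531 mg/L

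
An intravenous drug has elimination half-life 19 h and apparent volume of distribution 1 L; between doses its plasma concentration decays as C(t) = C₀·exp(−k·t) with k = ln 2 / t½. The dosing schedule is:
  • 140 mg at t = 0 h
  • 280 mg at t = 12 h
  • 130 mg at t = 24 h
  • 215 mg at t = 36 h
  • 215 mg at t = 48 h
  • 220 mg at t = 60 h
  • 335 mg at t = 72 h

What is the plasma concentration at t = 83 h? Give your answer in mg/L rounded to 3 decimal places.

460.890 mg/L

k = ln 2 / 19 = 0.03648 per h
Dose 1 (140 mg at t=0 h): 140·exp(−0.03648·83) = 6.778 mg/L
Dose 2 (280 mg at t=12 h): 280·exp(−0.03648·71) = 21.002 mg/L
Dose 3 (130 mg at t=24 h): 130·exp(−0.03648·59) = 15.107 mg/L
Dose 4 (215 mg at t=36 h): 215·exp(−0.03648·47) = 38.707 mg/L
Dose 5 (215 mg at t=48 h): 215·exp(−0.03648·35) = 59.967 mg/L
Dose 6 (220 mg at t=60 h): 220·exp(−0.03648·23) = 95.064 mg/L
Dose 7 (335 mg at t=72 h): 335·exp(−0.03648·11) = 224.266 mg/L
C(83) = 6.778 + 21.002 + 15.107 + 38.707 + 59.967 + 95.064 + 224.266 = 460.890 mg/L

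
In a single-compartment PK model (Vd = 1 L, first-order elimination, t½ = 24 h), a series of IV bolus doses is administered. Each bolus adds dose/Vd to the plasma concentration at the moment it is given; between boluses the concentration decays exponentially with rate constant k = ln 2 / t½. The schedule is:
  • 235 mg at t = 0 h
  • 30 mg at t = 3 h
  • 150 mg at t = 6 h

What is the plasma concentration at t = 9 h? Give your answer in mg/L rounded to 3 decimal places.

343.987 mg/L

k = ln 2 / 24 = 0.02888 per h
Dose 1 (235 mg at t=0 h): 235·exp(−0.02888·9) = 181.210 mg/L
Dose 2 (30 mg at t=3 h): 30·exp(−0.02888·6) = 25.227 mg/L
Dose 3 (150 mg at t=6 h): 150·exp(−0.02888·3) = 137.551 mg/L
C(9) = 181.210 + 25.227 + 137.551 = 343.987 mg/L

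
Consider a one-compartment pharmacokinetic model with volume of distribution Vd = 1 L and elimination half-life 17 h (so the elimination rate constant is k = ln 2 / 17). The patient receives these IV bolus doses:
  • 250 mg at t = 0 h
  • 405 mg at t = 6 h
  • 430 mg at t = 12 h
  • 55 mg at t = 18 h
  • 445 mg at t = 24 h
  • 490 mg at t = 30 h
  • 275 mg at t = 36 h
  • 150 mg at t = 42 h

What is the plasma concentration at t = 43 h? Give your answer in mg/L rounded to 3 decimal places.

1118.431 mg/L

k = ln 2 / 17 = 0.04077 per h
Dose 1 (250 mg at t=0 h): 250·exp(−0.04077·43) = 43.302 mg/L
Dose 2 (405 mg at t=6 h): 405·exp(−0.04077·37) = 89.593 mg/L
Dose 3 (430 mg at t=12 h): 430·exp(−0.04077·31) = 121.487 mg/L
Dose 4 (55 mg at t=18 h): 55·exp(−0.04077·25) = 19.846 mg/L
Dose 5 (445 mg at t=24 h): 445·exp(−0.04077·19) = 205.076 mg/L
Dose 6 (490 mg at t=30 h): 490·exp(−0.04077·13) = 288.401 mg/L
Dose 7 (275 mg at t=36 h): 275·exp(−0.04077·7) = 206.718 mg/L
Dose 8 (150 mg at t=42 h): 150·exp(−0.04077·1) = 144.007 mg/L
C(43) = 43.302 + 89.593 + 121.487 + 19.846 + 205.076 + 288.401 + 206.718 + 144.007 = 1118.431 mg/L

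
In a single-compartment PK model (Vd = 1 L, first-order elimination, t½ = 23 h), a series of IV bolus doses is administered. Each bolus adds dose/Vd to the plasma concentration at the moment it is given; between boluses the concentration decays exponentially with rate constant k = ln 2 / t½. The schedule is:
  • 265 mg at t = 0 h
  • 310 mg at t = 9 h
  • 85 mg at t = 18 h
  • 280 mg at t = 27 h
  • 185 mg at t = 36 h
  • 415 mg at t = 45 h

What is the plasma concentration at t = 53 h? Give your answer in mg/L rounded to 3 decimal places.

730.392 mg/L

k = ln 2 / 23 = 0.03014 per h
Dose 1 (265 mg at t=0 h): 265·exp(−0.03014·53) = 53.650 mg/L
Dose 2 (310 mg at t=9 h): 310·exp(−0.03014·44) = 82.315 mg/L
Dose 3 (85 mg at t=18 h): 85·exp(−0.03014·35) = 29.603 mg/L
Dose 4 (280 mg at t=27 h): 280·exp(−0.03014·26) = 127.898 mg/L
Dose 5 (185 mg at t=36 h): 185·exp(−0.03014·17) = 110.834 mg/L
Dose 6 (415 mg at t=45 h): 415·exp(−0.03014·8) = 326.093 mg/L
C(53) = 53.650 + 82.315 + 29.603 + 127.898 + 110.834 + 326.093 = 730.392 mg/L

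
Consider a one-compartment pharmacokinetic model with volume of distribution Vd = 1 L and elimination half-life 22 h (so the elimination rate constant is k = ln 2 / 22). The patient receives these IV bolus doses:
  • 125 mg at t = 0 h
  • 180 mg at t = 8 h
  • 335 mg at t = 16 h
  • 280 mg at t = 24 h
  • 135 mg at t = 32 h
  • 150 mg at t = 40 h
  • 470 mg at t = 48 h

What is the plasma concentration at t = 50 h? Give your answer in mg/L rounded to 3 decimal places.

939.308 mg/L

k = ln 2 / 22 = 0.03151 per h
Dose 1 (125 mg at t=0 h): 125·exp(−0.03151·50) = 25.867 mg/L
Dose 2 (180 mg at t=8 h): 180·exp(−0.03151·42) = 47.927 mg/L
Dose 3 (335 mg at t=16 h): 335·exp(−0.03151·34) = 114.767 mg/L
Dose 4 (280 mg at t=24 h): 280·exp(−0.03151·26) = 123.423 mg/L
Dose 5 (135 mg at t=32 h): 135·exp(−0.03151·18) = 76.566 mg/L
Dose 6 (150 mg at t=40 h): 150·exp(−0.03151·10) = 109.461 mg/L
Dose 7 (470 mg at t=48 h): 470·exp(−0.03151·2) = 441.298 mg/L
C(50) = 25.867 + 47.927 + 114.767 + 123.423 + 76.566 + 109.461 + 441.298 = 939.308 mg/L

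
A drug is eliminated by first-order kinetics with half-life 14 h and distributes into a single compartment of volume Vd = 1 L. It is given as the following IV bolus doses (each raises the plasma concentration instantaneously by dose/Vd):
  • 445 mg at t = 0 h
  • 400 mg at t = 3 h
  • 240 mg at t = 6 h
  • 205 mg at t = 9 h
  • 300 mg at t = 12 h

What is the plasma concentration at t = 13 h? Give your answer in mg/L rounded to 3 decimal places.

k = ln 2 / 14 = 0.04951 per h
Dose 1 (445 mg at t=0 h): 445·exp(−0.04951·13) = 233.793 mg/L
Dose 2 (400 mg at t=3 h): 400·exp(−0.04951·10) = 243.803 mg/L
Dose 3 (240 mg at t=6 h): 240·exp(−0.04951·7) = 169.706 mg/L
Dose 4 (205 mg at t=9 h): 205·exp(−0.04951·4) = 168.169 mg/L
Dose 5 (300 mg at t=12 h): 300·exp(−0.04951·1) = 285.509 mg/L
C(13) = 233.793 + 243.803 + 169.706 + 168.169 + 285.509 = 1100.979 mg/L

1100.979 mg/L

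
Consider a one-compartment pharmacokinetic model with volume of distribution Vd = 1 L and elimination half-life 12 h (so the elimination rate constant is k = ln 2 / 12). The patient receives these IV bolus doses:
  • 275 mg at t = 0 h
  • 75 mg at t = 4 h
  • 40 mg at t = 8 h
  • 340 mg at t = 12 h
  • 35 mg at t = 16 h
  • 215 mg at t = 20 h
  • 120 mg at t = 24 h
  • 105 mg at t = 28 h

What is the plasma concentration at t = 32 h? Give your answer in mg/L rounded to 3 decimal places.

k = ln 2 / 12 = 0.05776 per h
Dose 1 (275 mg at t=0 h): 275·exp(−0.05776·32) = 43.310 mg/L
Dose 2 (75 mg at t=4 h): 75·exp(−0.05776·28) = 14.882 mg/L
Dose 3 (40 mg at t=8 h): 40·exp(−0.05776·24) = 10.000 mg/L
Dose 4 (340 mg at t=12 h): 340·exp(−0.05776·20) = 107.093 mg/L
Dose 5 (35 mg at t=16 h): 35·exp(−0.05776·16) = 13.890 mg/L
Dose 6 (215 mg at t=20 h): 215·exp(−0.05776·12) = 107.500 mg/L
Dose 7 (120 mg at t=24 h): 120·exp(−0.05776·8) = 75.595 mg/L
Dose 8 (105 mg at t=28 h): 105·exp(−0.05776·4) = 83.339 mg/L
C(32) = 43.310 + 14.882 + 10.000 + 107.093 + 13.890 + 107.500 + 75.595 + 83.339 = 455.609 mg/L

455.609 mg/L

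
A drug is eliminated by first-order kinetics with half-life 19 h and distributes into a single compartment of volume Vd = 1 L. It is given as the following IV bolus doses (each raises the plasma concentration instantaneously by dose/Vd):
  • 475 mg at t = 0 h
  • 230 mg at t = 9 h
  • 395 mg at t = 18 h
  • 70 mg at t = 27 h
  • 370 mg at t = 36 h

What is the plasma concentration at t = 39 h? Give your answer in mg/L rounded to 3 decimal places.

751.912 mg/L

k = ln 2 / 19 = 0.03648 per h
Dose 1 (475 mg at t=0 h): 475·exp(−0.03648·39) = 114.496 mg/L
Dose 2 (230 mg at t=9 h): 230·exp(−0.03648·30) = 76.987 mg/L
Dose 3 (395 mg at t=18 h): 395·exp(−0.03648·21) = 183.603 mg/L
Dose 4 (70 mg at t=27 h): 70·exp(−0.03648·12) = 45.183 mg/L
Dose 5 (370 mg at t=36 h): 370·exp(−0.03648·3) = 331.643 mg/L
C(39) = 114.496 + 76.987 + 183.603 + 45.183 + 331.643 = 751.912 mg/L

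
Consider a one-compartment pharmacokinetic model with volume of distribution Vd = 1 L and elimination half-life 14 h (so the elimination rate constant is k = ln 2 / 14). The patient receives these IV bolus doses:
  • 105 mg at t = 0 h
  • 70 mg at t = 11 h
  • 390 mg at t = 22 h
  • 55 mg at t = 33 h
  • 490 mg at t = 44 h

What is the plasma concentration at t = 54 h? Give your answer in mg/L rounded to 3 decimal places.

413.659 mg/L

k = ln 2 / 14 = 0.04951 per h
Dose 1 (105 mg at t=0 h): 105·exp(−0.04951·54) = 7.246 mg/L
Dose 2 (70 mg at t=11 h): 70·exp(−0.04951·43) = 8.327 mg/L
Dose 3 (390 mg at t=22 h): 390·exp(−0.04951·32) = 79.983 mg/L
Dose 4 (55 mg at t=33 h): 55·exp(−0.04951·21) = 19.445 mg/L
Dose 5 (490 mg at t=44 h): 490·exp(−0.04951·10) = 298.658 mg/L
C(54) = 7.246 + 8.327 + 79.983 + 19.445 + 298.658 = 413.659 mg/L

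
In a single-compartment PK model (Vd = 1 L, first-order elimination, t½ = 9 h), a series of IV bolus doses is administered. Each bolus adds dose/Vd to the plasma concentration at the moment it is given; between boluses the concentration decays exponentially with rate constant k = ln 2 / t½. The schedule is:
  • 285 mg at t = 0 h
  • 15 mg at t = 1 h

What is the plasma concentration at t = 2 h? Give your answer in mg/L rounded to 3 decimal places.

k = ln 2 / 9 = 0.07702 per h
Dose 1 (285 mg at t=0 h): 285·exp(−0.07702·2) = 244.315 mg/L
Dose 2 (15 mg at t=1 h): 15·exp(−0.07702·1) = 13.888 mg/L
C(2) = 244.315 + 13.888 = 258.203 mg/L

258.203 mg/L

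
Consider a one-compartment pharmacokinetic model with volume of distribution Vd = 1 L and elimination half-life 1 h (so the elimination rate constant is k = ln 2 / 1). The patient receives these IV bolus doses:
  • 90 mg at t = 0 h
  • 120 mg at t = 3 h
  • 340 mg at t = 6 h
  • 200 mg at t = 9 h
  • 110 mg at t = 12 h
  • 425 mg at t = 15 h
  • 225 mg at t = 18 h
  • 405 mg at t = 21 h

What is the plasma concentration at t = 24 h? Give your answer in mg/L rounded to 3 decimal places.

k = ln 2 / 1 = 0.69315 per h
Dose 1 (90 mg at t=0 h): 90·exp(−0.69315·24) = 0.000 mg/L
Dose 2 (120 mg at t=3 h): 120·exp(−0.69315·21) = 0.000 mg/L
Dose 3 (340 mg at t=6 h): 340·exp(−0.69315·18) = 0.001 mg/L
Dose 4 (200 mg at t=9 h): 200·exp(−0.69315·15) = 0.006 mg/L
Dose 5 (110 mg at t=12 h): 110·exp(−0.69315·12) = 0.027 mg/L
Dose 6 (425 mg at t=15 h): 425·exp(−0.69315·9) = 0.830 mg/L
Dose 7 (225 mg at t=18 h): 225·exp(−0.69315·6) = 3.516 mg/L
Dose 8 (405 mg at t=21 h): 405·exp(−0.69315·3) = 50.625 mg/L
C(24) = 0.000 + 0.000 + 0.001 + 0.006 + 0.027 + 0.830 + 3.516 + 50.625 = 55.005 mg/L

55.005 mg/L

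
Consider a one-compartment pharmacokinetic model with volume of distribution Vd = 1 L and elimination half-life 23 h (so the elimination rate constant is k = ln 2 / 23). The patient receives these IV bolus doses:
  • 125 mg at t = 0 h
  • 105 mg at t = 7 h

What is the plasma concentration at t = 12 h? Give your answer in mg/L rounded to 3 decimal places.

k = ln 2 / 23 = 0.03014 per h
Dose 1 (125 mg at t=0 h): 125·exp(−0.03014·12) = 87.066 mg/L
Dose 2 (105 mg at t=7 h): 105·exp(−0.03014·5) = 90.313 mg/L
C(12) = 87.066 + 90.313 = 177.379 mg/L

177.379 mg/L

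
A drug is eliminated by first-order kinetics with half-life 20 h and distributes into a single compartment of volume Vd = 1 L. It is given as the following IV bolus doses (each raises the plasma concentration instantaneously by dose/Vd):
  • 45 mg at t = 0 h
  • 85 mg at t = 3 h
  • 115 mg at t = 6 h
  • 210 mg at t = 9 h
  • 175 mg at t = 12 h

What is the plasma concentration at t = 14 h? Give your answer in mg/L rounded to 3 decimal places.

512.780 mg/L

k = ln 2 / 20 = 0.03466 per h
Dose 1 (45 mg at t=0 h): 45·exp(−0.03466·14) = 27.701 mg/L
Dose 2 (85 mg at t=3 h): 85·exp(−0.03466·11) = 58.057 mg/L
Dose 3 (115 mg at t=6 h): 115·exp(−0.03466·8) = 87.154 mg/L
Dose 4 (210 mg at t=9 h): 210·exp(−0.03466·5) = 176.588 mg/L
Dose 5 (175 mg at t=12 h): 175·exp(−0.03466·2) = 163.281 mg/L
C(14) = 27.701 + 58.057 + 87.154 + 176.588 + 163.281 = 512.780 mg/L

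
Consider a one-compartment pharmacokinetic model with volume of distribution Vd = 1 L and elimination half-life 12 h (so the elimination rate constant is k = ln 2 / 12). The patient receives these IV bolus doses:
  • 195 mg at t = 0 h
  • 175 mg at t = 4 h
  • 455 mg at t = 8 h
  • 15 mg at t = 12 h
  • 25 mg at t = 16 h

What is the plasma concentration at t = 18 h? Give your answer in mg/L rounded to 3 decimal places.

435.136 mg/L

k = ln 2 / 12 = 0.05776 per h
Dose 1 (195 mg at t=0 h): 195·exp(−0.05776·18) = 68.943 mg/L
Dose 2 (175 mg at t=4 h): 175·exp(−0.05776·14) = 77.954 mg/L
Dose 3 (455 mg at t=8 h): 455·exp(−0.05776·10) = 255.360 mg/L
Dose 4 (15 mg at t=12 h): 15·exp(−0.05776·6) = 10.607 mg/L
Dose 5 (25 mg at t=16 h): 25·exp(−0.05776·2) = 22.272 mg/L
C(18) = 68.943 + 77.954 + 255.360 + 10.607 + 22.272 = 435.136 mg/L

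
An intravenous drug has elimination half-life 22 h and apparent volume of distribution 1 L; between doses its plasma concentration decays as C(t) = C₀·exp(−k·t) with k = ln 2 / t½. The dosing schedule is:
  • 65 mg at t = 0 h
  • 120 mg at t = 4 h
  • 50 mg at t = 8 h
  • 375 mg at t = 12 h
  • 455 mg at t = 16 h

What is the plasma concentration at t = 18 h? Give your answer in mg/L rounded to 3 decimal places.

k = ln 2 / 22 = 0.03151 per h
Dose 1 (65 mg at t=0 h): 65·exp(−0.03151·18) = 36.865 mg/L
Dose 2 (120 mg at t=4 h): 120·exp(−0.03151·14) = 77.200 mg/L
Dose 3 (50 mg at t=8 h): 50·exp(−0.03151·10) = 36.487 mg/L
Dose 4 (375 mg at t=12 h): 375·exp(−0.03151·6) = 310.407 mg/L
Dose 5 (455 mg at t=16 h): 455·exp(−0.03151·2) = 427.214 mg/L
C(18) = 36.865 + 77.200 + 36.487 + 310.407 + 427.214 = 888.173 mg/L

888.173 mg/L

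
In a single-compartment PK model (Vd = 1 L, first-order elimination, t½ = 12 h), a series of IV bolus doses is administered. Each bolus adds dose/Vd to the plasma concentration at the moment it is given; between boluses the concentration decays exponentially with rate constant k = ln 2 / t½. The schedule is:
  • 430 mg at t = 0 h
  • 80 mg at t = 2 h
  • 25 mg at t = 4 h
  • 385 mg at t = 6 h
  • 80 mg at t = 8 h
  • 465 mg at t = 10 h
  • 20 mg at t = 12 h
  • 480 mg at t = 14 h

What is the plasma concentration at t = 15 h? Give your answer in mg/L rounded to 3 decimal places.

1332.341 mg/L

k = ln 2 / 12 = 0.05776 per h
Dose 1 (430 mg at t=0 h): 430·exp(−0.05776·15) = 180.793 mg/L
Dose 2 (80 mg at t=2 h): 80·exp(−0.05776·13) = 37.755 mg/L
Dose 3 (25 mg at t=4 h): 25·exp(−0.05776·11) = 13.243 mg/L
Dose 4 (385 mg at t=6 h): 385·exp(−0.05776·9) = 228.922 mg/L
Dose 5 (80 mg at t=8 h): 80·exp(−0.05776·7) = 53.394 mg/L
Dose 6 (465 mg at t=10 h): 465·exp(−0.05776·5) = 348.356 mg/L
Dose 7 (20 mg at t=12 h): 20·exp(−0.05776·3) = 16.818 mg/L
Dose 8 (480 mg at t=14 h): 480·exp(−0.05776·1) = 453.060 mg/L
C(15) = 180.793 + 37.755 + 13.243 + 228.922 + 53.394 + 348.356 + 16.818 + 453.060 = 1332.341 mg/L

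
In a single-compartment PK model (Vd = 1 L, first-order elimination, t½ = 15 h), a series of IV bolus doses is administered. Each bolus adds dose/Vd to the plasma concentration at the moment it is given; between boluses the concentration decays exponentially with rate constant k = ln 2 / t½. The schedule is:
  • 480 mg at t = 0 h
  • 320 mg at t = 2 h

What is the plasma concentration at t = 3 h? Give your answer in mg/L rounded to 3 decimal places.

723.414 mg/L

k = ln 2 / 15 = 0.04621 per h
Dose 1 (480 mg at t=0 h): 480·exp(−0.04621·3) = 417.864 mg/L
Dose 2 (320 mg at t=2 h): 320·exp(−0.04621·1) = 305.549 mg/L
C(3) = 417.864 + 305.549 = 723.414 mg/L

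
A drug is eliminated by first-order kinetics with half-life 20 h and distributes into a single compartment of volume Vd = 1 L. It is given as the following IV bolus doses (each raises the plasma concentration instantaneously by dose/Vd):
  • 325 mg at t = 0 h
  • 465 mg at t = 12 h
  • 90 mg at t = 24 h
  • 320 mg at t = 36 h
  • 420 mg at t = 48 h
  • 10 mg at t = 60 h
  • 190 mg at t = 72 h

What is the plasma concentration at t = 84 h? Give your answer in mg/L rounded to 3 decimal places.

k = ln 2 / 20 = 0.03466 per h
Dose 1 (325 mg at t=0 h): 325·exp(−0.03466·84) = 17.683 mg/L
Dose 2 (465 mg at t=12 h): 465·exp(−0.03466·72) = 38.348 mg/L
Dose 3 (90 mg at t=24 h): 90·exp(−0.03466·60) = 11.250 mg/L
Dose 4 (320 mg at t=36 h): 320·exp(−0.03466·48) = 60.629 mg/L
Dose 5 (420 mg at t=48 h): 420·exp(−0.03466·36) = 120.613 mg/L
Dose 6 (10 mg at t=60 h): 10·exp(−0.03466·24) = 4.353 mg/L
Dose 7 (190 mg at t=72 h): 190·exp(−0.03466·12) = 125.353 mg/L
C(84) = 17.683 + 38.348 + 11.250 + 60.629 + 120.613 + 4.353 + 125.353 = 378.229 mg/L

378.229 mg/L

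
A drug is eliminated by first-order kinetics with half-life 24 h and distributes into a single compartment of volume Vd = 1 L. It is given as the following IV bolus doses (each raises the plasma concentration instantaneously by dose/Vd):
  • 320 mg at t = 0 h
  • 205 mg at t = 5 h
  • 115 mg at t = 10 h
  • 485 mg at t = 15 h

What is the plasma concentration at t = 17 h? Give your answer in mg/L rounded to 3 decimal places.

k = ln 2 / 24 = 0.02888 per h
Dose 1 (320 mg at t=0 h): 320·exp(−0.02888·17) = 195.849 mg/L
Dose 2 (205 mg at t=5 h): 205·exp(−0.02888·12) = 144.957 mg/L
Dose 3 (115 mg at t=10 h): 115·exp(−0.02888·7) = 93.950 mg/L
Dose 4 (485 mg at t=15 h): 485·exp(−0.02888·2) = 457.779 mg/L
C(17) = 195.849 + 144.957 + 93.950 + 457.779 = 892.535 mg/L

892.535 mg/L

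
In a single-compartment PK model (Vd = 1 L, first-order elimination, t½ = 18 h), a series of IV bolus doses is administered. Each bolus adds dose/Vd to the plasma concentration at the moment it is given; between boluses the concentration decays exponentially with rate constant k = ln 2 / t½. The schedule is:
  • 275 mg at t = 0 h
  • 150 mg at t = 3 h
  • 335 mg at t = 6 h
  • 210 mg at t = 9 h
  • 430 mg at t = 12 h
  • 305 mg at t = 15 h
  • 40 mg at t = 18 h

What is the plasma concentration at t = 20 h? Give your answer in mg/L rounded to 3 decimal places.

1142.742 mg/L

k = ln 2 / 18 = 0.03851 per h
Dose 1 (275 mg at t=0 h): 275·exp(−0.03851·20) = 127.308 mg/L
Dose 2 (150 mg at t=3 h): 150·exp(−0.03851·17) = 77.944 mg/L
Dose 3 (335 mg at t=6 h): 335·exp(−0.03851·14) = 195.394 mg/L
Dose 4 (210 mg at t=9 h): 210·exp(−0.03851·11) = 137.485 mg/L
Dose 5 (430 mg at t=12 h): 430·exp(−0.03851·8) = 315.993 mg/L
Dose 6 (305 mg at t=15 h): 305·exp(−0.03851·5) = 251.582 mg/L
Dose 7 (40 mg at t=18 h): 40·exp(−0.03851·2) = 37.035 mg/L
C(20) = 127.308 + 77.944 + 195.394 + 137.485 + 315.993 + 251.582 + 37.035 = 1142.742 mg/L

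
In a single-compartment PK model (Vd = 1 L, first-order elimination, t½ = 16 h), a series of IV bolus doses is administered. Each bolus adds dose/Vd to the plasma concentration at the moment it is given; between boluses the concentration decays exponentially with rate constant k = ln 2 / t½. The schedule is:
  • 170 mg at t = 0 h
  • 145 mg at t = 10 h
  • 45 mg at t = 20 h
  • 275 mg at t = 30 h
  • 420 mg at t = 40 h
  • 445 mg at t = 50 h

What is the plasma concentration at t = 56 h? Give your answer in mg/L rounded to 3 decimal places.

686.551 mg/L

k = ln 2 / 16 = 0.04332 per h
Dose 1 (170 mg at t=0 h): 170·exp(−0.04332·56) = 15.026 mg/L
Dose 2 (145 mg at t=10 h): 145·exp(−0.04332·46) = 19.765 mg/L
Dose 3 (45 mg at t=20 h): 45·exp(−0.04332·36) = 9.460 mg/L
Dose 4 (275 mg at t=30 h): 275·exp(−0.04332·26) = 89.158 mg/L
Dose 5 (420 mg at t=40 h): 420·exp(−0.04332·16) = 210.000 mg/L
Dose 6 (445 mg at t=50 h): 445·exp(−0.04332·6) = 343.142 mg/L
C(56) = 15.026 + 19.765 + 9.460 + 89.158 + 210.000 + 343.142 = 686.551 mg/L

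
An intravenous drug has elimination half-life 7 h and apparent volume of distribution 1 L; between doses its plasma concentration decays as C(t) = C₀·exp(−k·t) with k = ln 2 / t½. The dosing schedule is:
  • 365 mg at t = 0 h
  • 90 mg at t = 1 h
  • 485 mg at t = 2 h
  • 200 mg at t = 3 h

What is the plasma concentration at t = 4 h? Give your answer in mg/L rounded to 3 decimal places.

891.504 mg/L

k = ln 2 / 7 = 0.09902 per h
Dose 1 (365 mg at t=0 h): 365·exp(−0.09902·4) = 245.627 mg/L
Dose 2 (90 mg at t=1 h): 90·exp(−0.09902·3) = 66.870 mg/L
Dose 3 (485 mg at t=2 h): 485·exp(−0.09902·2) = 397.863 mg/L
Dose 4 (200 mg at t=3 h): 200·exp(−0.09902·1) = 181.145 mg/L
C(4) = 245.627 + 66.870 + 397.863 + 181.145 = 891.504 mg/L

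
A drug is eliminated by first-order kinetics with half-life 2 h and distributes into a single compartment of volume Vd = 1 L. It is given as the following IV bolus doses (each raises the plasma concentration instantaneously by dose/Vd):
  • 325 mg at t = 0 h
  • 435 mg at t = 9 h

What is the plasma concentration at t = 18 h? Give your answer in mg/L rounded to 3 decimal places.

19.859 mg/L

k = ln 2 / 2 = 0.34657 per h
Dose 1 (325 mg at t=0 h): 325·exp(−0.34657·18) = 0.635 mg/L
Dose 2 (435 mg at t=9 h): 435·exp(−0.34657·9) = 19.224 mg/L
C(18) = 0.635 + 19.224 = 19.859 mg/L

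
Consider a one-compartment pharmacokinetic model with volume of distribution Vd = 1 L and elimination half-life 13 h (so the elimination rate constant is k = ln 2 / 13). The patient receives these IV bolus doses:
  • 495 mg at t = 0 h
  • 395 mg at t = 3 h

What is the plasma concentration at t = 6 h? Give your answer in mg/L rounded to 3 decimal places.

k = ln 2 / 13 = 0.05332 per h
Dose 1 (495 mg at t=0 h): 495·exp(−0.05332·6) = 359.475 mg/L
Dose 2 (395 mg at t=3 h): 395·exp(−0.05332·3) = 336.611 mg/L
C(6) = 359.475 + 336.611 = 696.086 mg/L

696.086 mg/L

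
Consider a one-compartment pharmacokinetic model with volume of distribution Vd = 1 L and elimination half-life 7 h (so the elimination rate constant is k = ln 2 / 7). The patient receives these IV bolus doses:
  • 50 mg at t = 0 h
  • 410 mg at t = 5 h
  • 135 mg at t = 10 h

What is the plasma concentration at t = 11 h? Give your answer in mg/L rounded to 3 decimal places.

365.435 mg/L

k = ln 2 / 7 = 0.09902 per h
Dose 1 (50 mg at t=0 h): 50·exp(−0.09902·11) = 16.824 mg/L
Dose 2 (410 mg at t=5 h): 410·exp(−0.09902·6) = 226.338 mg/L
Dose 3 (135 mg at t=10 h): 135·exp(−0.09902·1) = 122.273 mg/L
C(11) = 16.824 + 226.338 + 122.273 = 365.435 mg/L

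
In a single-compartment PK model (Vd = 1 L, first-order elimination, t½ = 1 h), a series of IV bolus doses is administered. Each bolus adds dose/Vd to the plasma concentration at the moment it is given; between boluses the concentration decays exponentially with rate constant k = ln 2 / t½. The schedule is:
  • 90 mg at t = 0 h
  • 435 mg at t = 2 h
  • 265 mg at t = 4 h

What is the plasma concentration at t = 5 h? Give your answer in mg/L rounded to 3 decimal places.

k = ln 2 / 1 = 0.69315 per h
Dose 1 (90 mg at t=0 h): 90·exp(−0.69315·5) = 2.812 mg/L
Dose 2 (435 mg at t=2 h): 435·exp(−0.69315·3) = 54.375 mg/L
Dose 3 (265 mg at t=4 h): 265·exp(−0.69315·1) = 132.500 mg/L
C(5) = 2.812 + 54.375 + 132.500 = 189.688 mg/L

189.688 mg/L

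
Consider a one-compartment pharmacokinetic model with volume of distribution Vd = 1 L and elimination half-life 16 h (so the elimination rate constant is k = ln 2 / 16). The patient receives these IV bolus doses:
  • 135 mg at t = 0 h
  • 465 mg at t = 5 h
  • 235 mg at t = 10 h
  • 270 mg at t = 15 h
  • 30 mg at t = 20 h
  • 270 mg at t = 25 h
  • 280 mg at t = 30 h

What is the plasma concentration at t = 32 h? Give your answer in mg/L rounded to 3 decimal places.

871.968 mg/L

k = ln 2 / 16 = 0.04332 per h
Dose 1 (135 mg at t=0 h): 135·exp(−0.04332·32) = 33.750 mg/L
Dose 2 (465 mg at t=5 h): 465·exp(−0.04332·27) = 144.366 mg/L
Dose 3 (235 mg at t=10 h): 235·exp(−0.04332·22) = 90.605 mg/L
Dose 4 (270 mg at t=15 h): 270·exp(−0.04332·17) = 129.276 mg/L
Dose 5 (30 mg at t=20 h): 30·exp(−0.04332·12) = 17.838 mg/L
Dose 6 (270 mg at t=25 h): 270·exp(−0.04332·7) = 199.372 mg/L
Dose 7 (280 mg at t=30 h): 280·exp(−0.04332·2) = 256.761 mg/L
C(32) = 33.750 + 144.366 + 90.605 + 129.276 + 17.838 + 199.372 + 256.761 = 871.968 mg/L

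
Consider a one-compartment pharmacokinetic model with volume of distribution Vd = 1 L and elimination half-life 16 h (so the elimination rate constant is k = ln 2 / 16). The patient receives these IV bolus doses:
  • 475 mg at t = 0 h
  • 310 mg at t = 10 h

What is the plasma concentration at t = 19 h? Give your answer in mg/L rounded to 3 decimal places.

418.465 mg/L

k = ln 2 / 16 = 0.04332 per h
Dose 1 (475 mg at t=0 h): 475·exp(−0.04332·19) = 208.555 mg/L
Dose 2 (310 mg at t=10 h): 310·exp(−0.04332·9) = 209.910 mg/L
C(19) = 208.555 + 209.910 = 418.465 mg/L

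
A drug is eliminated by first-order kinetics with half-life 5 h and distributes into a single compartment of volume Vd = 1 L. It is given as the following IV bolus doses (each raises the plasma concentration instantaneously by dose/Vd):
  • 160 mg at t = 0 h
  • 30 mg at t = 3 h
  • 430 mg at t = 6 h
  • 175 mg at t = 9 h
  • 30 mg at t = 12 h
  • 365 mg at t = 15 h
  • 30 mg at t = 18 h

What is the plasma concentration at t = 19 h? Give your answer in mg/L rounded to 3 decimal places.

k = ln 2 / 5 = 0.13863 per h
Dose 1 (160 mg at t=0 h): 160·exp(−0.13863·19) = 11.487 mg/L
Dose 2 (30 mg at t=3 h): 30·exp(−0.13863·16) = 3.265 mg/L
Dose 3 (430 mg at t=6 h): 430·exp(−0.13863·13) = 70.924 mg/L
Dose 4 (175 mg at t=9 h): 175·exp(−0.13863·10) = 43.750 mg/L
Dose 5 (30 mg at t=12 h): 30·exp(−0.13863·7) = 11.368 mg/L
Dose 6 (365 mg at t=15 h): 365·exp(−0.13863·4) = 209.637 mg/L
Dose 7 (30 mg at t=18 h): 30·exp(−0.13863·1) = 26.117 mg/L
C(19) = 11.487 + 3.265 + 70.924 + 43.750 + 11.368 + 209.637 + 26.117 = 376.547 mg/L

376.547 mg/L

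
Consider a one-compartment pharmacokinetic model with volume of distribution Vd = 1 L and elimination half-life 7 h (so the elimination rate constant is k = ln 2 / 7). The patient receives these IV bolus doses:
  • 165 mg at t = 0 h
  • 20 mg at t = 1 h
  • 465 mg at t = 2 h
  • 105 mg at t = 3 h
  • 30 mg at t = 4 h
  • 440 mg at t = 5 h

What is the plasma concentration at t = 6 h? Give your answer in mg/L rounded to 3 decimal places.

917.342 mg/L

k = ln 2 / 7 = 0.09902 per h
Dose 1 (165 mg at t=0 h): 165·exp(−0.09902·6) = 91.087 mg/L
Dose 2 (20 mg at t=1 h): 20·exp(−0.09902·5) = 12.190 mg/L
Dose 3 (465 mg at t=2 h): 465·exp(−0.09902·4) = 312.922 mg/L
Dose 4 (105 mg at t=3 h): 105·exp(−0.09902·3) = 78.015 mg/L
Dose 5 (30 mg at t=4 h): 30·exp(−0.09902·2) = 24.610 mg/L
Dose 6 (440 mg at t=5 h): 440·exp(−0.09902·1) = 398.518 mg/L
C(6) = 91.087 + 12.190 + 312.922 + 78.015 + 24.610 + 398.518 = 917.342 mg/L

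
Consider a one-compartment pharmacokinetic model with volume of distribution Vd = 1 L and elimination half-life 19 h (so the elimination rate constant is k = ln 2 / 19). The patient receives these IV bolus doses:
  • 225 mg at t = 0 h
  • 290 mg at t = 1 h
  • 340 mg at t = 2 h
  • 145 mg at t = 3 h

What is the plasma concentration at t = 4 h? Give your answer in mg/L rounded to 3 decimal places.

910.268 mg/L

k = ln 2 / 19 = 0.03648 per h
Dose 1 (225 mg at t=0 h): 225·exp(−0.03648·4) = 194.450 mg/L
Dose 2 (290 mg at t=1 h): 290·exp(−0.03648·3) = 259.936 mg/L
Dose 3 (340 mg at t=2 h): 340·exp(−0.03648·2) = 316.076 mg/L
Dose 4 (145 mg at t=3 h): 145·exp(−0.03648·1) = 139.806 mg/L
C(4) = 194.450 + 259.936 + 316.076 + 139.806 = 910.268 mg/L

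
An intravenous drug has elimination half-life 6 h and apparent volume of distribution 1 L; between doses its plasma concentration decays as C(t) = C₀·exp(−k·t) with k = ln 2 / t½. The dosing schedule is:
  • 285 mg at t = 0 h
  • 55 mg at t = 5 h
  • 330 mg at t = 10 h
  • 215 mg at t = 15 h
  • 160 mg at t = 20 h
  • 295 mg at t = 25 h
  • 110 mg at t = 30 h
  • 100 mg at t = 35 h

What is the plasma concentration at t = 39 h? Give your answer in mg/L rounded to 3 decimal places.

k = ln 2 / 6 = 0.11552 per h
Dose 1 (285 mg at t=0 h): 285·exp(−0.11552·39) = 3.149 mg/L
Dose 2 (55 mg at t=5 h): 55·exp(−0.11552·34) = 1.083 mg/L
Dose 3 (330 mg at t=10 h): 330·exp(−0.11552·29) = 11.575 mg/L
Dose 4 (215 mg at t=15 h): 215·exp(−0.11552·24) = 13.438 mg/L
Dose 5 (160 mg at t=20 h): 160·exp(−0.11552·19) = 17.818 mg/L
Dose 6 (295 mg at t=25 h): 295·exp(−0.11552·14) = 58.535 mg/L
Dose 7 (110 mg at t=30 h): 110·exp(−0.11552·9) = 38.891 mg/L
Dose 8 (100 mg at t=35 h): 100·exp(−0.11552·4) = 62.996 mg/L
C(39) = 3.149 + 1.083 + 11.575 + 13.438 + 17.818 + 58.535 + 38.891 + 62.996 = 207.485 mg/L

207.485 mg/L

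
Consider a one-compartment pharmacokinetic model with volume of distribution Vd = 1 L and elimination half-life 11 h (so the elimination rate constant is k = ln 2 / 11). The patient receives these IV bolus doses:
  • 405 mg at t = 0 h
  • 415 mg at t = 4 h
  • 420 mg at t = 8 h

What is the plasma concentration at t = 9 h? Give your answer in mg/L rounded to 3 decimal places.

926.891 mg/L

k = ln 2 / 11 = 0.06301 per h
Dose 1 (405 mg at t=0 h): 405·exp(−0.06301·9) = 229.698 mg/L
Dose 2 (415 mg at t=4 h): 415·exp(−0.06301·5) = 302.842 mg/L
Dose 3 (420 mg at t=8 h): 420·exp(−0.06301·1) = 394.351 mg/L
C(9) = 229.698 + 302.842 + 394.351 = 926.891 mg/L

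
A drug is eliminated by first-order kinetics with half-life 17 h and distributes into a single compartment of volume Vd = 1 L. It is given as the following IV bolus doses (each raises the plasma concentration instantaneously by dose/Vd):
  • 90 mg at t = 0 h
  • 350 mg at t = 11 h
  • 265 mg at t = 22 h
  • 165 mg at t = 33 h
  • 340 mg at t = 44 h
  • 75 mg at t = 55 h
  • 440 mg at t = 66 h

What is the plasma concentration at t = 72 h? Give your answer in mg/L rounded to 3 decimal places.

592.598 mg/L

k = ln 2 / 17 = 0.04077 per h
Dose 1 (90 mg at t=0 h): 90·exp(−0.04077·72) = 4.779 mg/L
Dose 2 (350 mg at t=11 h): 350·exp(−0.04077·61) = 29.101 mg/L
Dose 3 (265 mg at t=22 h): 265·exp(−0.04077·50) = 34.504 mg/L
Dose 4 (165 mg at t=33 h): 165·exp(−0.04077·39) = 33.642 mg/L
Dose 5 (340 mg at t=44 h): 340·exp(−0.04077·28) = 108.559 mg/L
Dose 6 (75 mg at t=55 h): 75·exp(−0.04077·17) = 37.500 mg/L
Dose 7 (440 mg at t=66 h): 440·exp(−0.04077·6) = 344.514 mg/L
C(72) = 4.779 + 29.101 + 34.504 + 33.642 + 108.559 + 37.500 + 344.514 = 592.598 mg/L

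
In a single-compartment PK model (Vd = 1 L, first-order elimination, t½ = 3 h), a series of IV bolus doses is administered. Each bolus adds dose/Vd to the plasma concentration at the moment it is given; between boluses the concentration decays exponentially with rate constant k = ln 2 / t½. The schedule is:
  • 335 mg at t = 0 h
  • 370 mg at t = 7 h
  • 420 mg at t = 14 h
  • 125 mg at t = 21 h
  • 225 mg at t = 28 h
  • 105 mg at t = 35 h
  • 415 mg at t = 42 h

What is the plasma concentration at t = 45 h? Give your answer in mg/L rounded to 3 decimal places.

223.228 mg/L

k = ln 2 / 3 = 0.23105 per h
Dose 1 (335 mg at t=0 h): 335·exp(−0.23105·45) = 0.010 mg/L
Dose 2 (370 mg at t=7 h): 370·exp(−0.23105·38) = 0.057 mg/L
Dose 3 (420 mg at t=14 h): 420·exp(−0.23105·31) = 0.326 mg/L
Dose 4 (125 mg at t=21 h): 125·exp(−0.23105·24) = 0.488 mg/L
Dose 5 (225 mg at t=28 h): 225·exp(−0.23105·17) = 4.429 mg/L
Dose 6 (105 mg at t=35 h): 105·exp(−0.23105·10) = 10.417 mg/L
Dose 7 (415 mg at t=42 h): 415·exp(−0.23105·3) = 207.500 mg/L
C(45) = 0.010 + 0.057 + 0.326 + 0.488 + 4.429 + 10.417 + 207.500 = 223.228 mg/L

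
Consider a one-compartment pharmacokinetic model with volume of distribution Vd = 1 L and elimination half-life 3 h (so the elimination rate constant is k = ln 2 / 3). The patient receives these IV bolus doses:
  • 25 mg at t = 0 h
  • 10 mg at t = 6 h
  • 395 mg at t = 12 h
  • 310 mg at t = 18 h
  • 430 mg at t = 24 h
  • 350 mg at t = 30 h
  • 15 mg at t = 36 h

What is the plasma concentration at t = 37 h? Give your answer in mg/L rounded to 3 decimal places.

107.767 mg/L

k = ln 2 / 3 = 0.23105 per h
Dose 1 (25 mg at t=0 h): 25·exp(−0.23105·37) = 0.005 mg/L
Dose 2 (10 mg at t=6 h): 10·exp(−0.23105·31) = 0.008 mg/L
Dose 3 (395 mg at t=12 h): 395·exp(−0.23105·25) = 1.225 mg/L
Dose 4 (310 mg at t=18 h): 310·exp(−0.23105·19) = 3.844 mg/L
Dose 5 (430 mg at t=24 h): 430·exp(−0.23105·13) = 21.331 mg/L
Dose 6 (350 mg at t=30 h): 350·exp(−0.23105·7) = 69.449 mg/L
Dose 7 (15 mg at t=36 h): 15·exp(−0.23105·1) = 11.906 mg/L
C(37) = 0.005 + 0.008 + 1.225 + 3.844 + 21.331 + 69.449 + 11.906 = 107.767 mg/L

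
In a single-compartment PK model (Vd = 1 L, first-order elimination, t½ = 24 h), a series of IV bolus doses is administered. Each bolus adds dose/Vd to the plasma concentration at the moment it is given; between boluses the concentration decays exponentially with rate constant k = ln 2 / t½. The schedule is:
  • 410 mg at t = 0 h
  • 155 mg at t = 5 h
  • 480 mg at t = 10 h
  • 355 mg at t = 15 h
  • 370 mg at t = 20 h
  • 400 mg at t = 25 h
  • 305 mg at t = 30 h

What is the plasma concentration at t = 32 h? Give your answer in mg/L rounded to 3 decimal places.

k = ln 2 / 24 = 0.02888 per h
Dose 1 (410 mg at t=0 h): 410·exp(−0.02888·32) = 162.709 mg/L
Dose 2 (155 mg at t=5 h): 155·exp(−0.02888·27) = 71.068 mg/L
Dose 3 (480 mg at t=10 h): 480·exp(−0.02888·22) = 254.271 mg/L
Dose 4 (355 mg at t=15 h): 355·exp(−0.02888·17) = 217.270 mg/L
Dose 5 (370 mg at t=20 h): 370·exp(−0.02888·12) = 261.630 mg/L
Dose 6 (400 mg at t=25 h): 400·exp(−0.02888·7) = 326.783 mg/L
Dose 7 (305 mg at t=30 h): 305·exp(−0.02888·2) = 287.882 mg/L
C(32) = 162.709 + 71.068 + 254.271 + 217.270 + 261.630 + 326.783 + 287.882 = 1581.611 mg/L

1581.611 mg/L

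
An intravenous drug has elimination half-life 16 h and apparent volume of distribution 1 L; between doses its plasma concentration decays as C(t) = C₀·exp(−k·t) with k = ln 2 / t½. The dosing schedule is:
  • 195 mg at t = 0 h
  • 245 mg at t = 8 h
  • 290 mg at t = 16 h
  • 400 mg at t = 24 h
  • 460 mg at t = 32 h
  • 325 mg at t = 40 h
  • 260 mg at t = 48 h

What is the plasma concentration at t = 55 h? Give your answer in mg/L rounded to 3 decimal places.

k = ln 2 / 16 = 0.04332 per h
Dose 1 (195 mg at t=0 h): 195·exp(−0.04332·55) = 17.999 mg/L
Dose 2 (245 mg at t=8 h): 245·exp(−0.04332·47) = 31.981 mg/L
Dose 3 (290 mg at t=16 h): 290·exp(−0.04332·39) = 53.535 mg/L
Dose 4 (400 mg at t=24 h): 400·exp(−0.04332·31) = 104.427 mg/L
Dose 5 (460 mg at t=32 h): 460·exp(−0.04332·23) = 169.835 mg/L
Dose 6 (325 mg at t=40 h): 325·exp(−0.04332·15) = 169.694 mg/L
Dose 7 (260 mg at t=48 h): 260·exp(−0.04332·7) = 191.987 mg/L
C(55) = 17.999 + 31.981 + 53.535 + 104.427 + 169.835 + 169.694 + 191.987 = 739.459 mg/L

739.459 mg/L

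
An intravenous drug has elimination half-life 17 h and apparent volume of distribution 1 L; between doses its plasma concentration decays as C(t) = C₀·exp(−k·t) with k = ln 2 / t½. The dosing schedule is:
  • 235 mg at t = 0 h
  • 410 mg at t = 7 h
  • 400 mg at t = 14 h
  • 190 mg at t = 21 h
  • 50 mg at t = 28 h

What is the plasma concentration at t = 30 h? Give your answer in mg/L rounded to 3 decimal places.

k = ln 2 / 17 = 0.04077 per h
Dose 1 (235 mg at t=0 h): 235·exp(−0.04077·30) = 69.157 mg/L
Dose 2 (410 mg at t=7 h): 410·exp(−0.04077·23) = 160.512 mg/L
Dose 3 (400 mg at t=14 h): 400·exp(−0.04077·16) = 208.323 mg/L
Dose 4 (190 mg at t=21 h): 190·exp(−0.04077·9) = 131.639 mg/L
Dose 5 (50 mg at t=28 h): 50·exp(−0.04077·2) = 46.084 mg/L
C(30) = 69.157 + 160.512 + 208.323 + 131.639 + 46.084 = 615.716 mg/L

615.716 mg/L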